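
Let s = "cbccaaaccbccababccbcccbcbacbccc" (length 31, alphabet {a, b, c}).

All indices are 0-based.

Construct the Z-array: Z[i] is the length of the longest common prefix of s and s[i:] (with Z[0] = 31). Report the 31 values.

Z[0]=31
i=1: fresh scan; Z[1]=0
i=2: fresh scan; Z[2]=1 scan→box=[2,3)
i=3: fresh scan; Z[3]=1 scan→box=[3,4)
i=4: fresh scan; Z[4]=0
i=5: fresh scan; Z[5]=0
i=6: fresh scan; Z[6]=0
i=7: fresh scan; Z[7]=1 scan→box=[7,8)
i=8: fresh scan; Z[8]=5 scan→box=[8,13)
i=9: min(r-i=4, Z[1]=0)=0; Z[9]=0
i=10: min(r-i=3, Z[2]=1)=1; Z[10]=1
i=11: min(r-i=2, Z[3]=1)=1; Z[11]=1
i=12: min(r-i=1, Z[4]=0)=0; Z[12]=0
i=13: fresh scan; Z[13]=0
i=14: fresh scan; Z[14]=0
i=15: fresh scan; Z[15]=0
i=16: fresh scan; Z[16]=1 scan→box=[16,17)
i=17: fresh scan; Z[17]=4 scan→box=[17,21)
i=18: min(r-i=3, Z[1]=0)=0; Z[18]=0
i=19: min(r-i=2, Z[2]=1)=1; Z[19]=1
i=20: min(r-i=1, Z[3]=1)=1; Z[20]=1
i=21: fresh scan; Z[21]=3 scan→box=[21,24)
i=22: min(r-i=2, Z[1]=0)=0; Z[22]=0
i=23: min(r-i=1, Z[2]=1)=1; Z[23]=2 scan→box=[23,25)
i=24: min(r-i=1, Z[1]=0)=0; Z[24]=0
i=25: fresh scan; Z[25]=0
i=26: fresh scan; Z[26]=4 scan→box=[26,30)
i=27: min(r-i=3, Z[1]=0)=0; Z[27]=0
i=28: min(r-i=2, Z[2]=1)=1; Z[28]=1
i=29: min(r-i=1, Z[3]=1)=1; Z[29]=1
i=30: fresh scan; Z[30]=1 scan→box=[30,31)

[31, 0, 1, 1, 0, 0, 0, 1, 5, 0, 1, 1, 0, 0, 0, 0, 1, 4, 0, 1, 1, 3, 0, 2, 0, 0, 4, 0, 1, 1, 1]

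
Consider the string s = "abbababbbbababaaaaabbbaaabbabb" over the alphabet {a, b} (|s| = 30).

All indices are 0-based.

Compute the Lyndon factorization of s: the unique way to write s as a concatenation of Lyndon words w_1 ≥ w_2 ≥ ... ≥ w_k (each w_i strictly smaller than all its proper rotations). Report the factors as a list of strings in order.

["abb", "ababbbb", "ab", "ab", "aaaaabbbaaabbabb"]

emit factor 1: 'abb' (i=0, period=3)
emit factor 2: 'ababbbb' (i=3, period=7)
emit factor 3: 'ab' (i=10, period=2)
emit factor 4: 'ab' (i=12, period=2)
emit factor 5: 'aaaaabbbaaabbabb' (i=14, period=16)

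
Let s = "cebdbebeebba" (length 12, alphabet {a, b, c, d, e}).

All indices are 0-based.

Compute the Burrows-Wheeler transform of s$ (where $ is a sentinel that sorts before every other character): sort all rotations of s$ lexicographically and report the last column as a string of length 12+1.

rank  rotation       last
    0  $cebdbebeebba  a
    1  a$cebdbebeebb  b
    2  ba$cebdbebeeb  b
    3  bba$cebdbebee  e
    4  bdbebeebba$ce  e
    5  bebeebba$cebd  d
    6  beebba$cebdbe  e
    7  cebdbebeebba$  $
    8  dbebeebba$ceb  b
    9  ebba$cebdbebe  e
   10  ebdbebeebba$c  c
   11  ebeebba$cebdb  b
   12  eebba$cebdbeb  b

abbeede$becbb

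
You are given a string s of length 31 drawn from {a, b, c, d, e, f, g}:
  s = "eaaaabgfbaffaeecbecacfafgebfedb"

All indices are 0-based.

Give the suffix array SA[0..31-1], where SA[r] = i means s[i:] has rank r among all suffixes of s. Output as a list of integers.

[1, 2, 3, 4, 19, 12, 9, 22, 30, 8, 16, 26, 5, 18, 15, 20, 29, 0, 25, 17, 14, 28, 13, 11, 21, 7, 27, 10, 23, 24, 6]

rank→(start, suffix):
  0 → (1, 'aaaabgfbaffaeecbecacfafgebfedb')
  1 → (2, 'aaabgfbaffaeecbecacfafgebfedb')
  2 → (3, 'aabgfbaffaeecbecacfafgebfedb')
  3 → (4, 'abgfbaffaeecbecacfafgebfedb')
  4 → (19, 'acfafgebfedb')
  5 → (12, 'aeecbecacfafgebfedb')
  6 → (9, 'affaeecbecacfafgebfedb')
  7 → (22, 'afgebfedb')
  8 → (30, 'b')
  9 → (8, 'baffaeecbecacfafgebfedb')
  10 → (16, 'becacfafgebfedb')
  11 → (26, 'bfedb')
  12 → (5, 'bgfbaffaeecbecacfafgebfedb')
  13 → (18, 'cacfafgebfedb')
  14 → (15, 'cbecacfafgebfedb')
  15 → (20, 'cfafgebfedb')
  16 → (29, 'db')
  17 → (0, 'eaaaabgfbaffaeecbecacfafgebfedb')
  18 → (25, 'ebfedb')
  19 → (17, 'ecacfafgebfedb')
  20 → (14, 'ecbecacfafgebfedb')
  21 → (28, 'edb')
  22 → (13, 'eecbecacfafgebfedb')
  23 → (11, 'faeecbecacfafgebfedb')
  24 → (21, 'fafgebfedb')
  25 → (7, 'fbaffaeecbecacfafgebfedb')
  26 → (27, 'fedb')
  27 → (10, 'ffaeecbecacfafgebfedb')
  28 → (23, 'fgebfedb')
  29 → (24, 'gebfedb')
  30 → (6, 'gfbaffaeecbecacfafgebfedb')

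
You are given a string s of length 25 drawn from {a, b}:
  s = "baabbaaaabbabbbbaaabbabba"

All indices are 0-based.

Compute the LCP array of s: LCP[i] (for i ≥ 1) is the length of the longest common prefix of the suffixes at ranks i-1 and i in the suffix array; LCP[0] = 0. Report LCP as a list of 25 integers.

[0, 1, 3, 8, 2, 5, 7, 1, 4, 4, 6, 3, 0, 2, 4, 3, 2, 4, 1, 3, 5, 3, 5, 2, 3]

rank→(start, suffix):
  0 → (24, 'a')
  1 → (5, 'aaaabbabbbbaaabbabba')
  2 → (16, 'aaabbabba')
  3 → (6, 'aaabbabbbbaaabbabba')
  4 → (1, 'aabbaaaabbabbbbaaabbabba')
  5 → (17, 'aabbabba')
  6 → (7, 'aabbabbbbaaabbabba')
  7 → (21, 'abba')
  8 → (2, 'abbaaaabbabbbbaaabbabba')
  9 → (18, 'abbabba')
  10 → (8, 'abbabbbbaaabbabba')
  11 → (11, 'abbbbaaabbabba')
  12 → (23, 'ba')
  13 → (4, 'baaaabbabbbbaaabbabba')
  14 → (15, 'baaabbabba')
  15 → (0, 'baabbaaaabbabbbbaaabbabba')
  16 → (20, 'babba')
  17 → (10, 'babbbbaaabbabba')
  18 → (22, 'bba')
  19 → (3, 'bbaaaabbabbbbaaabbabba')
  20 → (14, 'bbaaabbabba')
  21 → (19, 'bbabba')
  22 → (9, 'bbabbbbaaabbabba')
  23 → (13, 'bbbaaabbabba')
  24 → (12, 'bbbbaaabbabba')

SA = [24, 5, 16, 6, 1, 17, 7, 21, 2, 18, 8, 11, 23, 4, 15, 0, 20, 10, 22, 3, 14, 19, 9, 13, 12]
[i] adj suffixes → lcp
  [1] 24/5 → 1 ('a')
  [2] 5/16 → 3 ('aaa')
  [3] 16/6 → 8 ('aaabbabb')
  [4] 6/1 → 2 ('aa')
  [5] 1/17 → 5 ('aabba')
  [6] 17/7 → 7 ('aabbabb')
  [7] 7/21 → 1 ('a')
  [8] 21/2 → 4 ('abba')
  [9] 2/18 → 4 ('abba')
  [10] 18/8 → 6 ('abbabb')
  [11] 8/11 → 3 ('abb')
  [12] 11/23 → 0 ('')
  [13] 23/4 → 2 ('ba')
  [14] 4/15 → 4 ('baaa')
  [15] 15/0 → 3 ('baa')
  [16] 0/20 → 2 ('ba')
  [17] 20/10 → 4 ('babb')
  [18] 10/22 → 1 ('b')
  [19] 22/3 → 3 ('bba')
  [20] 3/14 → 5 ('bbaaa')
  [21] 14/19 → 3 ('bba')
  [22] 19/9 → 5 ('bbabb')
  [23] 9/13 → 2 ('bb')
  [24] 13/12 → 3 ('bbb')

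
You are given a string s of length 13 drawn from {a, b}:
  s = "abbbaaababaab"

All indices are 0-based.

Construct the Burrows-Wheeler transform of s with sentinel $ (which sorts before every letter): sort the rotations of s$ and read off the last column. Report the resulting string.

rank  rotation        last
    0  $abbbaaababaab  b
    1  aaababaab$abbb  b
    2  aab$abbbaaabab  b
    3  aababaab$abbba  a
    4  ab$abbbaaababa  a
    5  abaab$abbbaaab  b
    6  ababaab$abbbaa  a
    7  abbbaaababaab$  $
    8  b$abbbaaababaa  a
    9  baaababaab$abb  b
   10  baab$abbbaaaba  a
   11  babaab$abbbaaa  a
   12  bbaaababaab$ab  b
   13  bbbaaababaab$a  a

bbbaaba$abaaba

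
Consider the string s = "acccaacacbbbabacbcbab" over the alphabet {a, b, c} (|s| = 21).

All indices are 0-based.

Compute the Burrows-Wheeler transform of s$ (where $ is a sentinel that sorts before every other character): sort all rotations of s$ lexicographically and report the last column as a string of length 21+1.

rank  rotation                last
    0  $acccaacacbbbabacbcbab  b
    1  aacacbbbabacbcbab$accc  c
    2  ab$acccaacacbbbabacbcb  b
    3  abacbcbab$acccaacacbbb  b
    4  acacbbbabacbcbab$accca  a
    5  acbbbabacbcbab$acccaac  c
    6  acbcbab$acccaacacbbbab  b
    7  acccaacacbbbabacbcbab$  $
    8  b$acccaacacbbbabacbcba  a
    9  bab$acccaacacbbbabacbc  c
   10  babacbcbab$acccaacacbb  b
   11  bacbcbab$acccaacacbbba  a
   12  bbabacbcbab$acccaacacb  b
   13  bbbabacbcbab$acccaacac  c
   14  bcbab$acccaacacbbbabac  c
   15  caacacbbbabacbcbab$acc  c
   16  cacbbbabacbcbab$acccaa  a
   17  cbab$acccaacacbbbabacb  b
   18  cbbbabacbcbab$acccaaca  a
   19  cbcbab$acccaacacbbbaba  a
   20  ccaacacbbbabacbcbab$ac  c
   21  cccaacacbbbabacbcbab$a  a

bcbbacb$acbabcccabaaca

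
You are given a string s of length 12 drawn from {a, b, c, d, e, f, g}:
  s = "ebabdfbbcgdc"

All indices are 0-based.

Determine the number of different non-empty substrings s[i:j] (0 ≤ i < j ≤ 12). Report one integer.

rank→(start, suffix):
  0 → (2, 'abdfbbcgdc')
  1 → (1, 'babdfbbcgdc')
  2 → (6, 'bbcgdc')
  3 → (7, 'bcgdc')
  4 → (3, 'bdfbbcgdc')
  5 → (11, 'c')
  6 → (8, 'cgdc')
  7 → (10, 'dc')
  8 → (4, 'dfbbcgdc')
  9 → (0, 'ebabdfbbcgdc')
  10 → (5, 'fbbcgdc')
  11 → (9, 'gdc')

SA = [2, 1, 6, 7, 3, 11, 8, 10, 4, 0, 5, 9]
rank  pair      lcp
   1  s[2:],s[1:]  0  ''
   2  s[1:],s[6:]  1  'b'
   3  s[6:],s[7:]  1  'b'
   4  s[7:],s[3:]  1  'b'
   5  s[3:],s[11:]  0  ''
   6  s[11:],s[8:]  1  'c'
   7  s[8:],s[10:]  0  ''
   8  s[10:],s[4:]  1  'd'
   9  s[4:],s[0:]  0  ''
  10  s[0:],s[5:]  0  ''
  11  s[5:],s[9:]  0  ''

n(n+1)/2 = 12·13/2 = 78
Σ LCP = 0 + 0 + 1 + 1 + 1 + 0 + 1 + 0 + 1 + 0 + 0 + 0 = 5
distinct = 78 − 5 = 73

73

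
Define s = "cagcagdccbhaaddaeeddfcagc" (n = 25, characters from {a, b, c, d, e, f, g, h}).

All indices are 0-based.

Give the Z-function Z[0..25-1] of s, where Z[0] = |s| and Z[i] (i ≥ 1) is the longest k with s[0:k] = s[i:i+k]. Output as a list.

[25, 0, 0, 3, 0, 0, 0, 1, 1, 0, 0, 0, 0, 0, 0, 0, 0, 0, 0, 0, 0, 4, 0, 0, 1]

Z[0]=25
i=1: outside box; Z[1]=0
i=2: outside box; Z[2]=0
i=3: outside box; Z[3]=3 grow→box=[3,6)
i=4: min(r-i=2, Z[1]=0)=0; Z[4]=0
i=5: min(r-i=1, Z[2]=0)=0; Z[5]=0
i=6: outside box; Z[6]=0
i=7: outside box; Z[7]=1 grow→box=[7,8)
i=8: outside box; Z[8]=1 grow→box=[8,9)
i=9: outside box; Z[9]=0
i=10: outside box; Z[10]=0
i=11: outside box; Z[11]=0
i=12: outside box; Z[12]=0
i=13: outside box; Z[13]=0
i=14: outside box; Z[14]=0
i=15: outside box; Z[15]=0
i=16: outside box; Z[16]=0
i=17: outside box; Z[17]=0
i=18: outside box; Z[18]=0
i=19: outside box; Z[19]=0
i=20: outside box; Z[20]=0
i=21: outside box; Z[21]=4 grow→box=[21,25)
i=22: min(r-i=3, Z[1]=0)=0; Z[22]=0
i=23: min(r-i=2, Z[2]=0)=0; Z[23]=0
i=24: min(r-i=1, Z[3]=3)=1; Z[24]=1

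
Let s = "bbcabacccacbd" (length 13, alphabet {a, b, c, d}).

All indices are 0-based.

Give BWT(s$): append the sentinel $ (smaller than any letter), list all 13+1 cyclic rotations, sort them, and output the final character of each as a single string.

dccba$bcbcacab

rank  rotation        last
    0  $bbcabacccacbd  d
    1  abacccacbd$bbc  c
    2  acbd$bbcabaccc  c
    3  acccacbd$bbcab  b
    4  bacccacbd$bbca  a
    5  bbcabacccacbd$  $
    6  bcabacccacbd$b  b
    7  bd$bbcabacccac  c
    8  cabacccacbd$bb  b
    9  cacbd$bbcabacc  c
   10  cbd$bbcabaccca  a
   11  ccacbd$bbcabac  c
   12  cccacbd$bbcaba  a
   13  d$bbcabacccacb  b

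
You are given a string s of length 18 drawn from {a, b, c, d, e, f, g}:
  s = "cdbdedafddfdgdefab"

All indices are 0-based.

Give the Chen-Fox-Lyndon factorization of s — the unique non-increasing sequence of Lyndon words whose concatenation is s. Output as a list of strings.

emit factor 1: 'cd' (i=0, period=2)
emit factor 2: 'bded' (i=2, period=4)
emit factor 3: 'afddfdgdef' (i=6, period=10)
emit factor 4: 'ab' (i=16, period=2)

["cd", "bded", "afddfdgdef", "ab"]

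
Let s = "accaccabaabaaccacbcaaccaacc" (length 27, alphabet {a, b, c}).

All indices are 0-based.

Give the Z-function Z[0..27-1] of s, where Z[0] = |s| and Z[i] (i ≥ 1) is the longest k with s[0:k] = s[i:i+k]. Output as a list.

Z[0]=27
i=1: fresh scan; Z[1]=0
i=2: fresh scan; Z[2]=0
i=3: fresh scan; Z[3]=4 scan→box=[3,7)
i=4: min(r-i=3, Z[1]=0)=0; Z[4]=0
i=5: min(r-i=2, Z[2]=0)=0; Z[5]=0
i=6: min(r-i=1, Z[3]=4)=1; Z[6]=1
i=7: fresh scan; Z[7]=0
i=8: fresh scan; Z[8]=1 scan→box=[8,9)
i=9: fresh scan; Z[9]=1 scan→box=[9,10)
i=10: fresh scan; Z[10]=0
i=11: fresh scan; Z[11]=1 scan→box=[11,12)
i=12: fresh scan; Z[12]=5 scan→box=[12,17)
i=13: min(r-i=4, Z[1]=0)=0; Z[13]=0
i=14: min(r-i=3, Z[2]=0)=0; Z[14]=0
i=15: min(r-i=2, Z[3]=4)=2; Z[15]=2
i=16: min(r-i=1, Z[4]=0)=0; Z[16]=0
i=17: fresh scan; Z[17]=0
i=18: fresh scan; Z[18]=0
i=19: fresh scan; Z[19]=1 scan→box=[19,20)
i=20: fresh scan; Z[20]=4 scan→box=[20,24)
i=21: min(r-i=3, Z[1]=0)=0; Z[21]=0
i=22: min(r-i=2, Z[2]=0)=0; Z[22]=0
i=23: min(r-i=1, Z[3]=4)=1; Z[23]=1
i=24: fresh scan; Z[24]=3 scan→box=[24,27)
i=25: min(r-i=2, Z[1]=0)=0; Z[25]=0
i=26: min(r-i=1, Z[2]=0)=0; Z[26]=0

[27, 0, 0, 4, 0, 0, 1, 0, 1, 1, 0, 1, 5, 0, 0, 2, 0, 0, 0, 1, 4, 0, 0, 1, 3, 0, 0]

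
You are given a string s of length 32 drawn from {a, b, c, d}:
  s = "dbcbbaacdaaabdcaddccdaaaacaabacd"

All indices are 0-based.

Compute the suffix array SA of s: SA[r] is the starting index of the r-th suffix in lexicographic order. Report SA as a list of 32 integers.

[21, 9, 22, 26, 10, 23, 5, 27, 11, 24, 29, 6, 15, 4, 28, 3, 1, 12, 25, 14, 2, 18, 30, 19, 7, 31, 20, 8, 0, 13, 17, 16]

rank→(start, suffix):
  0 → (21, 'aaaacaabacd')
  1 → (9, 'aaabdcaddccdaaaacaabacd')
  2 → (22, 'aaacaabacd')
  3 → (26, 'aabacd')
  4 → (10, 'aabdcaddccdaaaacaabacd')
  5 → (23, 'aacaabacd')
  6 → (5, 'aacdaaabdcaddccdaaaacaabacd')
  7 → (27, 'abacd')
  8 → (11, 'abdcaddccdaaaacaabacd')
  9 → (24, 'acaabacd')
  10 → (29, 'acd')
  11 → (6, 'acdaaabdcaddccdaaaacaabacd')
  12 → (15, 'addccdaaaacaabacd')
  13 → (4, 'baacdaaabdcaddccdaaaacaabacd')
  14 → (28, 'bacd')
  15 → (3, 'bbaacdaaabdcaddccdaaaacaabacd')
  16 → (1, 'bcbbaacdaaabdcaddccdaaaacaabacd')
  17 → (12, 'bdcaddccdaaaacaabacd')
  18 → (25, 'caabacd')
  19 → (14, 'caddccdaaaacaabacd')
  20 → (2, 'cbbaacdaaabdcaddccdaaaacaabacd')
  21 → (18, 'ccdaaaacaabacd')
  22 → (30, 'cd')
  23 → (19, 'cdaaaacaabacd')
  24 → (7, 'cdaaabdcaddccdaaaacaabacd')
  25 → (31, 'd')
  26 → (20, 'daaaacaabacd')
  27 → (8, 'daaabdcaddccdaaaacaabacd')
  28 → (0, 'dbcbbaacdaaabdcaddccdaaaacaabacd')
  29 → (13, 'dcaddccdaaaacaabacd')
  30 → (17, 'dccdaaaacaabacd')
  31 → (16, 'ddccdaaaacaabacd')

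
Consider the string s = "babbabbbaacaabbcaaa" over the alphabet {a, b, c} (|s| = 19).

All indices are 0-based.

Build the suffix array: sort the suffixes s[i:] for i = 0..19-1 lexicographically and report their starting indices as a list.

[18, 17, 16, 11, 8, 1, 4, 12, 9, 7, 0, 3, 6, 2, 5, 13, 14, 15, 10]

rank→(start, suffix):
  0 → (18, 'a')
  1 → (17, 'aa')
  2 → (16, 'aaa')
  3 → (11, 'aabbcaaa')
  4 → (8, 'aacaabbcaaa')
  5 → (1, 'abbabbbaacaabbcaaa')
  6 → (4, 'abbbaacaabbcaaa')
  7 → (12, 'abbcaaa')
  8 → (9, 'acaabbcaaa')
  9 → (7, 'baacaabbcaaa')
  10 → (0, 'babbabbbaacaabbcaaa')
  11 → (3, 'babbbaacaabbcaaa')
  12 → (6, 'bbaacaabbcaaa')
  13 → (2, 'bbabbbaacaabbcaaa')
  14 → (5, 'bbbaacaabbcaaa')
  15 → (13, 'bbcaaa')
  16 → (14, 'bcaaa')
  17 → (15, 'caaa')
  18 → (10, 'caabbcaaa')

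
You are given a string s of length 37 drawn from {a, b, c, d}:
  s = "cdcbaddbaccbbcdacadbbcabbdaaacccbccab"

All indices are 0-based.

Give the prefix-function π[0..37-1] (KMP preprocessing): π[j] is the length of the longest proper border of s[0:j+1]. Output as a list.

[0, 0, 1, 0, 0, 0, 0, 0, 0, 1, 1, 0, 0, 1, 2, 0, 1, 0, 0, 0, 0, 1, 0, 0, 0, 0, 0, 0, 0, 1, 1, 1, 0, 1, 1, 0, 0]

π[0] = 0
j=1 s[j]='d': π[1]=0 (border '')
j=2 s[j]='c': π[2]=1 (border 'c')
j=3 s[j]='b': k: 1→0; π[3]=0 (border '')
j=4 s[j]='a': π[4]=0 (border '')
j=5 s[j]='d': π[5]=0 (border '')
j=6 s[j]='d': π[6]=0 (border '')
j=7 s[j]='b': π[7]=0 (border '')
j=8 s[j]='a': π[8]=0 (border '')
j=9 s[j]='c': π[9]=1 (border 'c')
j=10 s[j]='c': k: 1→0; π[10]=1 (border 'c')
j=11 s[j]='b': k: 1→0; π[11]=0 (border '')
j=12 s[j]='b': π[12]=0 (border '')
j=13 s[j]='c': π[13]=1 (border 'c')
j=14 s[j]='d': π[14]=2 (border 'cd')
j=15 s[j]='a': k: 2→0; π[15]=0 (border '')
j=16 s[j]='c': π[16]=1 (border 'c')
j=17 s[j]='a': k: 1→0; π[17]=0 (border '')
j=18 s[j]='d': π[18]=0 (border '')
j=19 s[j]='b': π[19]=0 (border '')
j=20 s[j]='b': π[20]=0 (border '')
j=21 s[j]='c': π[21]=1 (border 'c')
j=22 s[j]='a': k: 1→0; π[22]=0 (border '')
j=23 s[j]='b': π[23]=0 (border '')
j=24 s[j]='b': π[24]=0 (border '')
j=25 s[j]='d': π[25]=0 (border '')
j=26 s[j]='a': π[26]=0 (border '')
j=27 s[j]='a': π[27]=0 (border '')
j=28 s[j]='a': π[28]=0 (border '')
j=29 s[j]='c': π[29]=1 (border 'c')
j=30 s[j]='c': k: 1→0; π[30]=1 (border 'c')
j=31 s[j]='c': k: 1→0; π[31]=1 (border 'c')
j=32 s[j]='b': k: 1→0; π[32]=0 (border '')
j=33 s[j]='c': π[33]=1 (border 'c')
j=34 s[j]='c': k: 1→0; π[34]=1 (border 'c')
j=35 s[j]='a': k: 1→0; π[35]=0 (border '')
j=36 s[j]='b': π[36]=0 (border '')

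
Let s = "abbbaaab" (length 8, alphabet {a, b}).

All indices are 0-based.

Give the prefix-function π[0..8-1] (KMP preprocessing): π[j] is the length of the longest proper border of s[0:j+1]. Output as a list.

[0, 0, 0, 0, 1, 1, 1, 2]

π[0] = 0
j=1 s[j]='b': π[1]=0 (border '')
j=2 s[j]='b': π[2]=0 (border '')
j=3 s[j]='b': π[3]=0 (border '')
j=4 s[j]='a': π[4]=1 (border 'a')
j=5 s[j]='a': k: 1→0; π[5]=1 (border 'a')
j=6 s[j]='a': k: 1→0; π[6]=1 (border 'a')
j=7 s[j]='b': π[7]=2 (border 'ab')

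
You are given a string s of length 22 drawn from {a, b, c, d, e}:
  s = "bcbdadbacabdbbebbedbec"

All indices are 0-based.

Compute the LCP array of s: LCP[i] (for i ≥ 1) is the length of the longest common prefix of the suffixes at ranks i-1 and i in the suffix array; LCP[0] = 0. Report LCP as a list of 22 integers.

rank→(start, suffix):
  0 → (9, 'abdbbebbedbec')
  1 → (7, 'acabdbbebbedbec')
  2 → (4, 'adbacabdbbebbedbec')
  3 → (6, 'bacabdbbebbedbec')
  4 → (12, 'bbebbedbec')
  5 → (15, 'bbedbec')
  6 → (0, 'bcbdadbacabdbbebbedbec')
  7 → (2, 'bdadbacabdbbebbedbec')
  8 → (10, 'bdbbebbedbec')
  9 → (13, 'bebbedbec')
  10 → (19, 'bec')
  11 → (16, 'bedbec')
  12 → (21, 'c')
  13 → (8, 'cabdbbebbedbec')
  14 → (1, 'cbdadbacabdbbebbedbec')
  15 → (3, 'dadbacabdbbebbedbec')
  16 → (5, 'dbacabdbbebbedbec')
  17 → (11, 'dbbebbedbec')
  18 → (18, 'dbec')
  19 → (14, 'ebbedbec')
  20 → (20, 'ec')
  21 → (17, 'edbec')

SA = [9, 7, 4, 6, 12, 15, 0, 2, 10, 13, 19, 16, 21, 8, 1, 3, 5, 11, 18, 14, 20, 17]
i: (SA[i-1],SA[i]) lcp shared
  1: (9,7) 1 'a'
  2: (7,4) 1 'a'
  3: (4,6) 0 ''
  4: (6,12) 1 'b'
  5: (12,15) 3 'bbe'
  6: (15,0) 1 'b'
  7: (0,2) 1 'b'
  8: (2,10) 2 'bd'
  9: (10,13) 1 'b'
  10: (13,19) 2 'be'
  11: (19,16) 2 'be'
  12: (16,21) 0 ''
  13: (21,8) 1 'c'
  14: (8,1) 1 'c'
  15: (1,3) 0 ''
  16: (3,5) 1 'd'
  17: (5,11) 2 'db'
  18: (11,18) 2 'db'
  19: (18,14) 0 ''
  20: (14,20) 1 'e'
  21: (20,17) 1 'e'

[0, 1, 1, 0, 1, 3, 1, 1, 2, 1, 2, 2, 0, 1, 1, 0, 1, 2, 2, 0, 1, 1]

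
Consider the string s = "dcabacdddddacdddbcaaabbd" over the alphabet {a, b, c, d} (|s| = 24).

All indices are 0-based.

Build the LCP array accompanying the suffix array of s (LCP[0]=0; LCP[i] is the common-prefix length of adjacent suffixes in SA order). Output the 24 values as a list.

sorted suffixes:
  #0 SA[0]=18  'aaabbd'
  #1 SA[1]=19  'aabbd'
  #2 SA[2]=2  'abacdddddacdddbcaaabbd'
  #3 SA[3]=20  'abbd'
  #4 SA[4]=11  'acdddbcaaabbd'
  #5 SA[5]=4  'acdddddacdddbcaaabbd'
  #6 SA[6]=3  'bacdddddacdddbcaaabbd'
  #7 SA[7]=21  'bbd'
  #8 SA[8]=16  'bcaaabbd'
  #9 SA[9]=22  'bd'
  #10 SA[10]=17  'caaabbd'
  #11 SA[11]=1  'cabacdddddacdddbcaaabbd'
  #12 SA[12]=12  'cdddbcaaabbd'
  #13 SA[13]=5  'cdddddacdddbcaaabbd'
  #14 SA[14]=23  'd'
  #15 SA[15]=10  'dacdddbcaaabbd'
  #16 SA[16]=15  'dbcaaabbd'
  #17 SA[17]=0  'dcabacdddddacdddbcaaabbd'
  #18 SA[18]=9  'ddacdddbcaaabbd'
  #19 SA[19]=14  'ddbcaaabbd'
  #20 SA[20]=8  'dddacdddbcaaabbd'
  #21 SA[21]=13  'dddbcaaabbd'
  #22 SA[22]=7  'ddddacdddbcaaabbd'
  #23 SA[23]=6  'dddddacdddbcaaabbd'

SA = [18, 19, 2, 20, 11, 4, 3, 21, 16, 22, 17, 1, 12, 5, 23, 10, 15, 0, 9, 14, 8, 13, 7, 6]
rank  pair      lcp
   1  s[18:],s[19:]  2  'aa'
   2  s[19:],s[2:]  1  'a'
   3  s[2:],s[20:]  2  'ab'
   4  s[20:],s[11:]  1  'a'
   5  s[11:],s[4:]  5  'acddd'
   6  s[4:],s[3:]  0  ''
   7  s[3:],s[21:]  1  'b'
   8  s[21:],s[16:]  1  'b'
   9  s[16:],s[22:]  1  'b'
  10  s[22:],s[17:]  0  ''
  11  s[17:],s[1:]  2  'ca'
  12  s[1:],s[12:]  1  'c'
  13  s[12:],s[5:]  4  'cddd'
  14  s[5:],s[23:]  0  ''
  15  s[23:],s[10:]  1  'd'
  16  s[10:],s[15:]  1  'd'
  17  s[15:],s[0:]  1  'd'
  18  s[0:],s[9:]  1  'd'
  19  s[9:],s[14:]  2  'dd'
  20  s[14:],s[8:]  2  'dd'
  21  s[8:],s[13:]  3  'ddd'
  22  s[13:],s[7:]  3  'ddd'
  23  s[7:],s[6:]  4  'dddd'

[0, 2, 1, 2, 1, 5, 0, 1, 1, 1, 0, 2, 1, 4, 0, 1, 1, 1, 1, 2, 2, 3, 3, 4]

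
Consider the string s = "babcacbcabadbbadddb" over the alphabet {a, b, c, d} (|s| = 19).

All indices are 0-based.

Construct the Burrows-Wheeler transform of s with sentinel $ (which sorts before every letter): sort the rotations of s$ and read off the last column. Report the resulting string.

bcbcbbd$abdcabbadada

rank  rotation              last
    0  $babcacbcabadbbadddb  b
    1  abadbbadddb$babcacbc  c
    2  abcacbcabadbbadddb$b  b
    3  acbcabadbbadddb$babc  c
    4  adbbadddb$babcacbcab  b
    5  adddb$babcacbcabadbb  b
    6  b$babcacbcabadbbaddd  d
    7  babcacbcabadbbadddb$  $
    8  badbbadddb$babcacbca  a
    9  badddb$babcacbcabadb  b
   10  bbadddb$babcacbcabad  d
   11  bcabadbbadddb$babcac  c
   12  bcacbcabadbbadddb$ba  a
   13  cabadbbadddb$babcacb  b
   14  cacbcabadbbadddb$bab  b
   15  cbcabadbbadddb$babca  a
   16  db$babcacbcabadbbadd  d
   17  dbbadddb$babcacbcaba  a
   18  ddb$babcacbcabadbbad  d
   19  dddb$babcacbcabadbba  a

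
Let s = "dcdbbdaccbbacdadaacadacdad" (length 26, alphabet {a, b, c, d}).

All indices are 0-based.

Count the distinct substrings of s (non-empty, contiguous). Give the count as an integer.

sorted suffixes:
  #0 SA[0]=16  'aacadacdad'
  #1 SA[1]=17  'acadacdad'
  #2 SA[2]=6  'accbbacdadaacadacdad'
  #3 SA[3]=21  'acdad'
  #4 SA[4]=11  'acdadaacadacdad'
  #5 SA[5]=24  'ad'
  #6 SA[6]=14  'adaacadacdad'
  #7 SA[7]=19  'adacdad'
  #8 SA[8]=10  'bacdadaacadacdad'
  #9 SA[9]=9  'bbacdadaacadacdad'
  #10 SA[10]=3  'bbdaccbbacdadaacadacdad'
  #11 SA[11]=4  'bdaccbbacdadaacadacdad'
  #12 SA[12]=18  'cadacdad'
  #13 SA[13]=8  'cbbacdadaacadacdad'
  #14 SA[14]=7  'ccbbacdadaacadacdad'
  #15 SA[15]=22  'cdad'
  #16 SA[16]=12  'cdadaacadacdad'
  #17 SA[17]=1  'cdbbdaccbbacdadaacadacdad'
  #18 SA[18]=25  'd'
  #19 SA[19]=15  'daacadacdad'
  #20 SA[20]=5  'daccbbacdadaacadacdad'
  #21 SA[21]=20  'dacdad'
  #22 SA[22]=23  'dad'
  #23 SA[23]=13  'dadaacadacdad'
  #24 SA[24]=2  'dbbdaccbbacdadaacadacdad'
  #25 SA[25]=0  'dcdbbdaccbbacdadaacadacdad'

SA = [16, 17, 6, 21, 11, 24, 14, 19, 10, 9, 3, 4, 18, 8, 7, 22, 12, 1, 25, 15, 5, 20, 23, 13, 2, 0]
i: (SA[i-1],SA[i]) lcp shared
  1: (16,17) 1 'a'
  2: (17,6) 2 'ac'
  3: (6,21) 2 'ac'
  4: (21,11) 5 'acdad'
  5: (11,24) 1 'a'
  6: (24,14) 2 'ad'
  7: (14,19) 3 'ada'
  8: (19,10) 0 ''
  9: (10,9) 1 'b'
  10: (9,3) 2 'bb'
  11: (3,4) 1 'b'
  12: (4,18) 0 ''
  13: (18,8) 1 'c'
  14: (8,7) 1 'c'
  15: (7,22) 1 'c'
  16: (22,12) 4 'cdad'
  17: (12,1) 2 'cd'
  18: (1,25) 0 ''
  19: (25,15) 1 'd'
  20: (15,5) 2 'da'
  21: (5,20) 3 'dac'
  22: (20,23) 2 'da'
  23: (23,13) 3 'dad'
  24: (13,2) 1 'd'
  25: (2,0) 1 'd'

n(n+1)/2 = 26·27/2 = 351
Σ LCP = 0 + 1 + 2 + 2 + 5 + 1 + 2 + 3 + 0 + 1 + 2 + 1 + 0 + 1 + 1 + 1 + 4 + 2 + 0 + 1 + 2 + 3 + 2 + 3 + 1 + 1 = 42
distinct = 351 − 42 = 309

309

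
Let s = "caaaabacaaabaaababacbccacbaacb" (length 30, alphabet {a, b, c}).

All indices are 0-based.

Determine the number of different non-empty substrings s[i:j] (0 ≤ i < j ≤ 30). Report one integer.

396

sorted suffixes:
  #0 SA[0]=1  'aaaabacaaabaaababacbccacbaacb'
  #1 SA[1]=8  'aaabaaababacbccacbaacb'
  #2 SA[2]=12  'aaababacbccacbaacb'
  #3 SA[3]=2  'aaabacaaabaaababacbccacbaacb'
  #4 SA[4]=9  'aabaaababacbccacbaacb'
  #5 SA[5]=13  'aababacbccacbaacb'
  #6 SA[6]=3  'aabacaaabaaababacbccacbaacb'
  #7 SA[7]=26  'aacb'
  #8 SA[8]=10  'abaaababacbccacbaacb'
  #9 SA[9]=14  'ababacbccacbaacb'
  #10 SA[10]=4  'abacaaabaaababacbccacbaacb'
  #11 SA[11]=16  'abacbccacbaacb'
  #12 SA[12]=6  'acaaabaaababacbccacbaacb'
  #13 SA[13]=27  'acb'
  #14 SA[14]=23  'acbaacb'
  #15 SA[15]=18  'acbccacbaacb'
  #16 SA[16]=29  'b'
  #17 SA[17]=11  'baaababacbccacbaacb'
  #18 SA[18]=25  'baacb'
  #19 SA[19]=15  'babacbccacbaacb'
  #20 SA[20]=5  'bacaaabaaababacbccacbaacb'
  #21 SA[21]=17  'bacbccacbaacb'
  #22 SA[22]=20  'bccacbaacb'
  #23 SA[23]=0  'caaaabacaaabaaababacbccacbaacb'
  #24 SA[24]=7  'caaabaaababacbccacbaacb'
  #25 SA[25]=22  'cacbaacb'
  #26 SA[26]=28  'cb'
  #27 SA[27]=24  'cbaacb'
  #28 SA[28]=19  'cbccacbaacb'
  #29 SA[29]=21  'ccacbaacb'

SA = [1, 8, 12, 2, 9, 13, 3, 26, 10, 14, 4, 16, 6, 27, 23, 18, 29, 11, 25, 15, 5, 17, 20, 0, 7, 22, 28, 24, 19, 21]
rank  pair      lcp
   1  s[1:],s[8:]  3  'aaa'
   2  s[8:],s[12:]  5  'aaaba'
   3  s[12:],s[2:]  5  'aaaba'
   4  s[2:],s[9:]  2  'aa'
   5  s[9:],s[13:]  4  'aaba'
   6  s[13:],s[3:]  4  'aaba'
   7  s[3:],s[26:]  2  'aa'
   8  s[26:],s[10:]  1  'a'
   9  s[10:],s[14:]  3  'aba'
  10  s[14:],s[4:]  3  'aba'
  11  s[4:],s[16:]  4  'abac'
  12  s[16:],s[6:]  1  'a'
  13  s[6:],s[27:]  2  'ac'
  14  s[27:],s[23:]  3  'acb'
  15  s[23:],s[18:]  3  'acb'
  16  s[18:],s[29:]  0  ''
  17  s[29:],s[11:]  1  'b'
  18  s[11:],s[25:]  3  'baa'
  19  s[25:],s[15:]  2  'ba'
  20  s[15:],s[5:]  2  'ba'
  21  s[5:],s[17:]  3  'bac'
  22  s[17:],s[20:]  1  'b'
  23  s[20:],s[0:]  0  ''
  24  s[0:],s[7:]  4  'caaa'
  25  s[7:],s[22:]  2  'ca'
  26  s[22:],s[28:]  1  'c'
  27  s[28:],s[24:]  2  'cb'
  28  s[24:],s[19:]  2  'cb'
  29  s[19:],s[21:]  1  'c'

n(n+1)/2 = 30·31/2 = 465
Σ LCP = 0 + 3 + 5 + 5 + 2 + 4 + 4 + 2 + 1 + 3 + 3 + 4 + 1 + 2 + 3 + 3 + 0 + 1 + 3 + 2 + 2 + 3 + 1 + 0 + 4 + 2 + 1 + 2 + 2 + 1 = 69
distinct = 465 − 69 = 396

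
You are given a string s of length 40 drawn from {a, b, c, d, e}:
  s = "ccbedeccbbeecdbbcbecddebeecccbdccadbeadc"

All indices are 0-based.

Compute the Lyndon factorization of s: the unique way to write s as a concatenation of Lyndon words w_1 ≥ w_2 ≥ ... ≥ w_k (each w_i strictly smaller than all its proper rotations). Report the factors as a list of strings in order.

["c", "c", "bedecc", "bbeecd", "bbcbecddebeecccbdcc", "adbeadc"]

emit factor 1: 'c' (i=0, period=1)
emit factor 2: 'c' (i=1, period=1)
emit factor 3: 'bedecc' (i=2, period=6)
emit factor 4: 'bbeecd' (i=8, period=6)
emit factor 5: 'bbcbecddebeecccbdcc' (i=14, period=19)
emit factor 6: 'adbeadc' (i=33, period=7)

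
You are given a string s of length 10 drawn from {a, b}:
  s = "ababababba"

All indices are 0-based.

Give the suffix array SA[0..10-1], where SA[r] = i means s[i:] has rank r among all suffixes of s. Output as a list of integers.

rank | idx | suffix
   0 |   9 | a
   1 |   0 | ababababba
   2 |   2 | abababba
   3 |   4 | ababba
   4 |   6 | abba
   5 |   8 | ba
   6 |   1 | babababba
   7 |   3 | bababba
   8 |   5 | babba
   9 |   7 | bba

[9, 0, 2, 4, 6, 8, 1, 3, 5, 7]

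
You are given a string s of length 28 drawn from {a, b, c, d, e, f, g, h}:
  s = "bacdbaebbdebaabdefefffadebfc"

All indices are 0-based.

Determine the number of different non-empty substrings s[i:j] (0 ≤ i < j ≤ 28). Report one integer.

373

rank | idx | suffix
   0 |  12 | aabdefefffadebfc
   1 |  13 | abdefefffadebfc
   2 |   1 | acdbaebbdebaabdefefffadebfc
   3 |  22 | adebfc
   4 |   5 | aebbdebaabdefefffadebfc
   5 |  11 | baabdefefffadebfc
   6 |   0 | bacdbaebbdebaabdefefffadebfc
   7 |   4 | baebbdebaabdefefffadebfc
   8 |   7 | bbdebaabdefefffadebfc
   9 |   8 | bdebaabdefefffadebfc
  10 |  14 | bdefefffadebfc
  11 |  25 | bfc
  12 |  27 | c
  13 |   2 | cdbaebbdebaabdefefffadebfc
  14 |   3 | dbaebbdebaabdefefffadebfc
  15 |   9 | debaabdefefffadebfc
  16 |  23 | debfc
  17 |  15 | defefffadebfc
  18 |  10 | ebaabdefefffadebfc
  19 |   6 | ebbdebaabdefefffadebfc
  20 |  24 | ebfc
  21 |  16 | efefffadebfc
  22 |  18 | efffadebfc
  23 |  21 | fadebfc
  24 |  26 | fc
  25 |  17 | fefffadebfc
  26 |  20 | ffadebfc
  27 |  19 | fffadebfc

SA = [12, 13, 1, 22, 5, 11, 0, 4, 7, 8, 14, 25, 27, 2, 3, 9, 23, 15, 10, 6, 24, 16, 18, 21, 26, 17, 20, 19]
[i] adj suffixes → lcp
  [1] 12/13 → 1 ('a')
  [2] 13/1 → 1 ('a')
  [3] 1/22 → 1 ('a')
  [4] 22/5 → 1 ('a')
  [5] 5/11 → 0 ('')
  [6] 11/0 → 2 ('ba')
  [7] 0/4 → 2 ('ba')
  [8] 4/7 → 1 ('b')
  [9] 7/8 → 1 ('b')
  [10] 8/14 → 3 ('bde')
  [11] 14/25 → 1 ('b')
  [12] 25/27 → 0 ('')
  [13] 27/2 → 1 ('c')
  [14] 2/3 → 0 ('')
  [15] 3/9 → 1 ('d')
  [16] 9/23 → 3 ('deb')
  [17] 23/15 → 2 ('de')
  [18] 15/10 → 0 ('')
  [19] 10/6 → 2 ('eb')
  [20] 6/24 → 2 ('eb')
  [21] 24/16 → 1 ('e')
  [22] 16/18 → 2 ('ef')
  [23] 18/21 → 0 ('')
  [24] 21/26 → 1 ('f')
  [25] 26/17 → 1 ('f')
  [26] 17/20 → 1 ('f')
  [27] 20/19 → 2 ('ff')

n(n+1)/2 = 28·29/2 = 406
Σ LCP = 0 + 1 + 1 + 1 + 1 + 0 + 2 + 2 + 1 + 1 + 3 + 1 + 0 + 1 + 0 + 1 + 3 + 2 + 0 + 2 + 2 + 1 + 2 + 0 + 1 + 1 + 1 + 2 = 33
distinct = 406 − 33 = 373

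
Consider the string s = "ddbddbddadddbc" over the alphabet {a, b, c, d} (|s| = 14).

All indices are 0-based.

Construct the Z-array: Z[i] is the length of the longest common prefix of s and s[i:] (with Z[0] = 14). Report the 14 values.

[14, 1, 0, 5, 1, 0, 2, 1, 0, 2, 3, 1, 0, 0]

Z[0]=14
i=1: i≥r, start 0; Z[1]=1 scan→box=[1,2)
i=2: i≥r, start 0; Z[2]=0
i=3: i≥r, start 0; Z[3]=5 scan→box=[3,8)
i=4: min(r-i=4, Z[1]=1)=1; Z[4]=1
i=5: min(r-i=3, Z[2]=0)=0; Z[5]=0
i=6: min(r-i=2, Z[3]=5)=2; Z[6]=2
i=7: min(r-i=1, Z[4]=1)=1; Z[7]=1
i=8: i≥r, start 0; Z[8]=0
i=9: i≥r, start 0; Z[9]=2 scan→box=[9,11)
i=10: min(r-i=1, Z[1]=1)=1; Z[10]=3 scan→box=[10,13)
i=11: min(r-i=2, Z[1]=1)=1; Z[11]=1
i=12: min(r-i=1, Z[2]=0)=0; Z[12]=0
i=13: i≥r, start 0; Z[13]=0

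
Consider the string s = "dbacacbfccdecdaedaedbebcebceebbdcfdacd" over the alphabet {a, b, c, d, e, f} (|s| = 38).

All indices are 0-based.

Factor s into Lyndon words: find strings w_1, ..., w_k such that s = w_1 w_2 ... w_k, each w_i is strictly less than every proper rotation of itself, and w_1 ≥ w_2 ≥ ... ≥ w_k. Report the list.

emit factor 1: 'd' (i=0, period=1)
emit factor 2: 'b' (i=1, period=1)
emit factor 3: 'acacbfccdecdaedaedbebcebceebbdcfdacd' (i=2, period=36)

["d", "b", "acacbfccdecdaedaedbebcebceebbdcfdacd"]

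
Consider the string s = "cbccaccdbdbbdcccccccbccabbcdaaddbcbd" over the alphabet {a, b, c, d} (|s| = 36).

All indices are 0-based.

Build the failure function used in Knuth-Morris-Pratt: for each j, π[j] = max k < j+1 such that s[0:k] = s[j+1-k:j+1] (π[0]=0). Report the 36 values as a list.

[0, 0, 1, 1, 0, 1, 1, 0, 0, 0, 0, 0, 0, 1, 1, 1, 1, 1, 1, 1, 2, 3, 4, 5, 0, 0, 1, 0, 0, 0, 0, 0, 0, 1, 2, 0]

π[0] = 0
j=1 s[j]='b': π[1]=0 (border '')
j=2 s[j]='c': π[2]=1 (border 'c')
j=3 s[j]='c': k: 1→0; π[3]=1 (border 'c')
j=4 s[j]='a': k: 1→0; π[4]=0 (border '')
j=5 s[j]='c': π[5]=1 (border 'c')
j=6 s[j]='c': k: 1→0; π[6]=1 (border 'c')
j=7 s[j]='d': k: 1→0; π[7]=0 (border '')
j=8 s[j]='b': π[8]=0 (border '')
j=9 s[j]='d': π[9]=0 (border '')
j=10 s[j]='b': π[10]=0 (border '')
j=11 s[j]='b': π[11]=0 (border '')
j=12 s[j]='d': π[12]=0 (border '')
j=13 s[j]='c': π[13]=1 (border 'c')
j=14 s[j]='c': k: 1→0; π[14]=1 (border 'c')
j=15 s[j]='c': k: 1→0; π[15]=1 (border 'c')
j=16 s[j]='c': k: 1→0; π[16]=1 (border 'c')
j=17 s[j]='c': k: 1→0; π[17]=1 (border 'c')
j=18 s[j]='c': k: 1→0; π[18]=1 (border 'c')
j=19 s[j]='c': k: 1→0; π[19]=1 (border 'c')
j=20 s[j]='b': π[20]=2 (border 'cb')
j=21 s[j]='c': π[21]=3 (border 'cbc')
j=22 s[j]='c': π[22]=4 (border 'cbcc')
j=23 s[j]='a': π[23]=5 (border 'cbcca')
j=24 s[j]='b': k: 5→0; π[24]=0 (border '')
j=25 s[j]='b': π[25]=0 (border '')
j=26 s[j]='c': π[26]=1 (border 'c')
j=27 s[j]='d': k: 1→0; π[27]=0 (border '')
j=28 s[j]='a': π[28]=0 (border '')
j=29 s[j]='a': π[29]=0 (border '')
j=30 s[j]='d': π[30]=0 (border '')
j=31 s[j]='d': π[31]=0 (border '')
j=32 s[j]='b': π[32]=0 (border '')
j=33 s[j]='c': π[33]=1 (border 'c')
j=34 s[j]='b': π[34]=2 (border 'cb')
j=35 s[j]='d': k: 2→0; π[35]=0 (border '')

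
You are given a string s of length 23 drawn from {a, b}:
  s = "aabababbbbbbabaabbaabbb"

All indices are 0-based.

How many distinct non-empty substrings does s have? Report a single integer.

rank | idx | suffix
   0 |   0 | aabababbbbbbabaabbaabbb
   1 |  14 | aabbaabbb
   2 |  18 | aabbb
   3 |  12 | abaabbaabbb
   4 |   1 | abababbbbbbabaabbaabbb
   5 |   3 | ababbbbbbabaabbaabbb
   6 |  15 | abbaabbb
   7 |  19 | abbb
   8 |   5 | abbbbbbabaabbaabbb
   9 |  22 | b
  10 |  13 | baabbaabbb
  11 |  17 | baabbb
  12 |  11 | babaabbaabbb
  13 |   2 | bababbbbbbabaabbaabbb
  14 |   4 | babbbbbbabaabbaabbb
  15 |  21 | bb
  16 |  16 | bbaabbb
  17 |  10 | bbabaabbaabbb
  18 |  20 | bbb
  19 |   9 | bbbabaabbaabbb
  20 |   8 | bbbbabaabbaabbb
  21 |   7 | bbbbbabaabbaabbb
  22 |   6 | bbbbbbabaabbaabbb

SA = [0, 14, 18, 12, 1, 3, 15, 19, 5, 22, 13, 17, 11, 2, 4, 21, 16, 10, 20, 9, 8, 7, 6]
[i] adj suffixes → lcp
  [1] 0/14 → 3 ('aab')
  [2] 14/18 → 4 ('aabb')
  [3] 18/12 → 1 ('a')
  [4] 12/1 → 3 ('aba')
  [5] 1/3 → 4 ('abab')
  [6] 3/15 → 2 ('ab')
  [7] 15/19 → 3 ('abb')
  [8] 19/5 → 4 ('abbb')
  [9] 5/22 → 0 ('')
  [10] 22/13 → 1 ('b')
  [11] 13/17 → 5 ('baabb')
  [12] 17/11 → 2 ('ba')
  [13] 11/2 → 4 ('baba')
  [14] 2/4 → 3 ('bab')
  [15] 4/21 → 1 ('b')
  [16] 21/16 → 2 ('bb')
  [17] 16/10 → 3 ('bba')
  [18] 10/20 → 2 ('bb')
  [19] 20/9 → 3 ('bbb')
  [20] 9/8 → 3 ('bbb')
  [21] 8/7 → 4 ('bbbb')
  [22] 7/6 → 5 ('bbbbb')

n(n+1)/2 = 23·24/2 = 276
Σ LCP = 0 + 3 + 4 + 1 + 3 + 4 + 2 + 3 + 4 + 0 + 1 + 5 + 2 + 4 + 3 + 1 + 2 + 3 + 2 + 3 + 3 + 4 + 5 = 62
distinct = 276 − 62 = 214

214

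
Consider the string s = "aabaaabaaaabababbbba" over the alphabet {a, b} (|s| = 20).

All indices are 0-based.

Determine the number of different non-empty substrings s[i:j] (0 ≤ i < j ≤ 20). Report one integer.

rank→(start, suffix):
  0 → (19, 'a')
  1 → (7, 'aaaabababbbba')
  2 → (3, 'aaabaaaabababbbba')
  3 → (8, 'aaabababbbba')
  4 → (4, 'aabaaaabababbbba')
  5 → (0, 'aabaaabaaaabababbbba')
  6 → (9, 'aabababbbba')
  7 → (5, 'abaaaabababbbba')
  8 → (1, 'abaaabaaaabababbbba')
  9 → (10, 'abababbbba')
  10 → (12, 'ababbbba')
  11 → (14, 'abbbba')
  12 → (18, 'ba')
  13 → (6, 'baaaabababbbba')
  14 → (2, 'baaabaaaabababbbba')
  15 → (11, 'bababbbba')
  16 → (13, 'babbbba')
  17 → (17, 'bba')
  18 → (16, 'bbba')
  19 → (15, 'bbbba')

SA = [19, 7, 3, 8, 4, 0, 9, 5, 1, 10, 12, 14, 18, 6, 2, 11, 13, 17, 16, 15]
rank  pair      lcp
   1  s[19:],s[7:]  1  'a'
   2  s[7:],s[3:]  3  'aaa'
   3  s[3:],s[8:]  5  'aaaba'
   4  s[8:],s[4:]  2  'aa'
   5  s[4:],s[0:]  6  'aabaaa'
   6  s[0:],s[9:]  4  'aaba'
   7  s[9:],s[5:]  1  'a'
   8  s[5:],s[1:]  5  'abaaa'
   9  s[1:],s[10:]  3  'aba'
  10  s[10:],s[12:]  4  'abab'
  11  s[12:],s[14:]  2  'ab'
  12  s[14:],s[18:]  0  ''
  13  s[18:],s[6:]  2  'ba'
  14  s[6:],s[2:]  4  'baaa'
  15  s[2:],s[11:]  2  'ba'
  16  s[11:],s[13:]  3  'bab'
  17  s[13:],s[17:]  1  'b'
  18  s[17:],s[16:]  2  'bb'
  19  s[16:],s[15:]  3  'bbb'

n(n+1)/2 = 20·21/2 = 210
Σ LCP = 0 + 1 + 3 + 5 + 2 + 6 + 4 + 1 + 5 + 3 + 4 + 2 + 0 + 2 + 4 + 2 + 3 + 1 + 2 + 3 = 53
distinct = 210 − 53 = 157

157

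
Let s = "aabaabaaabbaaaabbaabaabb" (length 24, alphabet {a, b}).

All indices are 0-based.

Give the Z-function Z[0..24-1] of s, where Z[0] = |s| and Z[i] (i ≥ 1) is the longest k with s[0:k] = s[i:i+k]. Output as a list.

Z[0]=24
i=1: outside box; Z[1]=1 scan→box=[1,2)
i=2: outside box; Z[2]=0
i=3: outside box; Z[3]=5 scan→box=[3,8)
i=4: min(r-i=4, Z[1]=1)=1; Z[4]=1
i=5: min(r-i=3, Z[2]=0)=0; Z[5]=0
i=6: min(r-i=2, Z[3]=5)=2; Z[6]=2
i=7: min(r-i=1, Z[4]=1)=1; Z[7]=3 scan→box=[7,10)
i=8: min(r-i=2, Z[1]=1)=1; Z[8]=1
i=9: min(r-i=1, Z[2]=0)=0; Z[9]=0
i=10: outside box; Z[10]=0
i=11: outside box; Z[11]=2 scan→box=[11,13)
i=12: min(r-i=1, Z[1]=1)=1; Z[12]=2 scan→box=[12,14)
i=13: min(r-i=1, Z[1]=1)=1; Z[13]=3 scan→box=[13,16)
i=14: min(r-i=2, Z[1]=1)=1; Z[14]=1
i=15: min(r-i=1, Z[2]=0)=0; Z[15]=0
i=16: outside box; Z[16]=0
i=17: outside box; Z[17]=6 scan→box=[17,23)
i=18: min(r-i=5, Z[1]=1)=1; Z[18]=1
i=19: min(r-i=4, Z[2]=0)=0; Z[19]=0
i=20: min(r-i=3, Z[3]=5)=3; Z[20]=3
i=21: min(r-i=2, Z[4]=1)=1; Z[21]=1
i=22: min(r-i=1, Z[5]=0)=0; Z[22]=0
i=23: outside box; Z[23]=0

[24, 1, 0, 5, 1, 0, 2, 3, 1, 0, 0, 2, 2, 3, 1, 0, 0, 6, 1, 0, 3, 1, 0, 0]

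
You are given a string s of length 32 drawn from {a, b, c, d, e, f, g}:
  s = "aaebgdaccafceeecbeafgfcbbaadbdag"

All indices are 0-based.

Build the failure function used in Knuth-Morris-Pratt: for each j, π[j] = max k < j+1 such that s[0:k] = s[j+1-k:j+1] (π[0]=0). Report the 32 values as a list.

[0, 1, 0, 0, 0, 0, 1, 0, 0, 1, 0, 0, 0, 0, 0, 0, 0, 0, 1, 0, 0, 0, 0, 0, 0, 1, 2, 0, 0, 0, 1, 0]

π[0] = 0
j=1 s[j]='a': π[1]=1 (border 'a')
j=2 s[j]='e': k: 1→0; π[2]=0 (border '')
j=3 s[j]='b': π[3]=0 (border '')
j=4 s[j]='g': π[4]=0 (border '')
j=5 s[j]='d': π[5]=0 (border '')
j=6 s[j]='a': π[6]=1 (border 'a')
j=7 s[j]='c': k: 1→0; π[7]=0 (border '')
j=8 s[j]='c': π[8]=0 (border '')
j=9 s[j]='a': π[9]=1 (border 'a')
j=10 s[j]='f': k: 1→0; π[10]=0 (border '')
j=11 s[j]='c': π[11]=0 (border '')
j=12 s[j]='e': π[12]=0 (border '')
j=13 s[j]='e': π[13]=0 (border '')
j=14 s[j]='e': π[14]=0 (border '')
j=15 s[j]='c': π[15]=0 (border '')
j=16 s[j]='b': π[16]=0 (border '')
j=17 s[j]='e': π[17]=0 (border '')
j=18 s[j]='a': π[18]=1 (border 'a')
j=19 s[j]='f': k: 1→0; π[19]=0 (border '')
j=20 s[j]='g': π[20]=0 (border '')
j=21 s[j]='f': π[21]=0 (border '')
j=22 s[j]='c': π[22]=0 (border '')
j=23 s[j]='b': π[23]=0 (border '')
j=24 s[j]='b': π[24]=0 (border '')
j=25 s[j]='a': π[25]=1 (border 'a')
j=26 s[j]='a': π[26]=2 (border 'aa')
j=27 s[j]='d': k: 2→1→0; π[27]=0 (border '')
j=28 s[j]='b': π[28]=0 (border '')
j=29 s[j]='d': π[29]=0 (border '')
j=30 s[j]='a': π[30]=1 (border 'a')
j=31 s[j]='g': k: 1→0; π[31]=0 (border '')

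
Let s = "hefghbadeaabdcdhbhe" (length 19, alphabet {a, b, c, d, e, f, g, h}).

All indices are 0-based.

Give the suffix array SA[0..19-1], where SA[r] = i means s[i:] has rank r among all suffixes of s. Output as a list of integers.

[9, 10, 6, 5, 11, 16, 13, 12, 7, 14, 18, 8, 1, 2, 3, 4, 15, 17, 0]

rank | idx | suffix
   0 |   9 | aabdcdhbhe
   1 |  10 | abdcdhbhe
   2 |   6 | adeaabdcdhbhe
   3 |   5 | badeaabdcdhbhe
   4 |  11 | bdcdhbhe
   5 |  16 | bhe
   6 |  13 | cdhbhe
   7 |  12 | dcdhbhe
   8 |   7 | deaabdcdhbhe
   9 |  14 | dhbhe
  10 |  18 | e
  11 |   8 | eaabdcdhbhe
  12 |   1 | efghbadeaabdcdhbhe
  13 |   2 | fghbadeaabdcdhbhe
  14 |   3 | ghbadeaabdcdhbhe
  15 |   4 | hbadeaabdcdhbhe
  16 |  15 | hbhe
  17 |  17 | he
  18 |   0 | hefghbadeaabdcdhbhe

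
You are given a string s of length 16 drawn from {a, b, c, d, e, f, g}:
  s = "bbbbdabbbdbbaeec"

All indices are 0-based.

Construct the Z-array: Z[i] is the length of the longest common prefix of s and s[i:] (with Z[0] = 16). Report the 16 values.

[16, 3, 2, 1, 0, 0, 3, 2, 1, 0, 2, 1, 0, 0, 0, 0]

Z[0]=16
i=1: fresh scan; Z[1]=3 grow→box=[1,4)
i=2: min(r-i=2, Z[1]=3)=2; Z[2]=2
i=3: min(r-i=1, Z[2]=2)=1; Z[3]=1
i=4: fresh scan; Z[4]=0
i=5: fresh scan; Z[5]=0
i=6: fresh scan; Z[6]=3 grow→box=[6,9)
i=7: min(r-i=2, Z[1]=3)=2; Z[7]=2
i=8: min(r-i=1, Z[2]=2)=1; Z[8]=1
i=9: fresh scan; Z[9]=0
i=10: fresh scan; Z[10]=2 grow→box=[10,12)
i=11: min(r-i=1, Z[1]=3)=1; Z[11]=1
i=12: fresh scan; Z[12]=0
i=13: fresh scan; Z[13]=0
i=14: fresh scan; Z[14]=0
i=15: fresh scan; Z[15]=0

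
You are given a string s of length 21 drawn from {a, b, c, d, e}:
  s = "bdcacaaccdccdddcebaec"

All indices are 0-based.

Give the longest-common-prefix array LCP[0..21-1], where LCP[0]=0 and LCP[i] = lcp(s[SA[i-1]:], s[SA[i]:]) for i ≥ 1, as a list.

[0, 1, 2, 1, 0, 1, 0, 1, 2, 1, 3, 1, 2, 1, 0, 2, 2, 1, 2, 0, 1]

rank→(start, suffix):
  0 → (5, 'aaccdccdddcebaec')
  1 → (3, 'acaaccdccdddcebaec')
  2 → (6, 'accdccdddcebaec')
  3 → (18, 'aec')
  4 → (17, 'baec')
  5 → (0, 'bdcacaaccdccdddcebaec')
  6 → (20, 'c')
  7 → (4, 'caaccdccdddcebaec')
  8 → (2, 'cacaaccdccdddcebaec')
  9 → (7, 'ccdccdddcebaec')
  10 → (10, 'ccdddcebaec')
  11 → (8, 'cdccdddcebaec')
  12 → (11, 'cdddcebaec')
  13 → (15, 'cebaec')
  14 → (1, 'dcacaaccdccdddcebaec')
  15 → (9, 'dccdddcebaec')
  16 → (14, 'dcebaec')
  17 → (13, 'ddcebaec')
  18 → (12, 'dddcebaec')
  19 → (16, 'ebaec')
  20 → (19, 'ec')

SA = [5, 3, 6, 18, 17, 0, 20, 4, 2, 7, 10, 8, 11, 15, 1, 9, 14, 13, 12, 16, 19]
rank  pair      lcp
   1  s[5:],s[3:]  1  'a'
   2  s[3:],s[6:]  2  'ac'
   3  s[6:],s[18:]  1  'a'
   4  s[18:],s[17:]  0  ''
   5  s[17:],s[0:]  1  'b'
   6  s[0:],s[20:]  0  ''
   7  s[20:],s[4:]  1  'c'
   8  s[4:],s[2:]  2  'ca'
   9  s[2:],s[7:]  1  'c'
  10  s[7:],s[10:]  3  'ccd'
  11  s[10:],s[8:]  1  'c'
  12  s[8:],s[11:]  2  'cd'
  13  s[11:],s[15:]  1  'c'
  14  s[15:],s[1:]  0  ''
  15  s[1:],s[9:]  2  'dc'
  16  s[9:],s[14:]  2  'dc'
  17  s[14:],s[13:]  1  'd'
  18  s[13:],s[12:]  2  'dd'
  19  s[12:],s[16:]  0  ''
  20  s[16:],s[19:]  1  'e'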